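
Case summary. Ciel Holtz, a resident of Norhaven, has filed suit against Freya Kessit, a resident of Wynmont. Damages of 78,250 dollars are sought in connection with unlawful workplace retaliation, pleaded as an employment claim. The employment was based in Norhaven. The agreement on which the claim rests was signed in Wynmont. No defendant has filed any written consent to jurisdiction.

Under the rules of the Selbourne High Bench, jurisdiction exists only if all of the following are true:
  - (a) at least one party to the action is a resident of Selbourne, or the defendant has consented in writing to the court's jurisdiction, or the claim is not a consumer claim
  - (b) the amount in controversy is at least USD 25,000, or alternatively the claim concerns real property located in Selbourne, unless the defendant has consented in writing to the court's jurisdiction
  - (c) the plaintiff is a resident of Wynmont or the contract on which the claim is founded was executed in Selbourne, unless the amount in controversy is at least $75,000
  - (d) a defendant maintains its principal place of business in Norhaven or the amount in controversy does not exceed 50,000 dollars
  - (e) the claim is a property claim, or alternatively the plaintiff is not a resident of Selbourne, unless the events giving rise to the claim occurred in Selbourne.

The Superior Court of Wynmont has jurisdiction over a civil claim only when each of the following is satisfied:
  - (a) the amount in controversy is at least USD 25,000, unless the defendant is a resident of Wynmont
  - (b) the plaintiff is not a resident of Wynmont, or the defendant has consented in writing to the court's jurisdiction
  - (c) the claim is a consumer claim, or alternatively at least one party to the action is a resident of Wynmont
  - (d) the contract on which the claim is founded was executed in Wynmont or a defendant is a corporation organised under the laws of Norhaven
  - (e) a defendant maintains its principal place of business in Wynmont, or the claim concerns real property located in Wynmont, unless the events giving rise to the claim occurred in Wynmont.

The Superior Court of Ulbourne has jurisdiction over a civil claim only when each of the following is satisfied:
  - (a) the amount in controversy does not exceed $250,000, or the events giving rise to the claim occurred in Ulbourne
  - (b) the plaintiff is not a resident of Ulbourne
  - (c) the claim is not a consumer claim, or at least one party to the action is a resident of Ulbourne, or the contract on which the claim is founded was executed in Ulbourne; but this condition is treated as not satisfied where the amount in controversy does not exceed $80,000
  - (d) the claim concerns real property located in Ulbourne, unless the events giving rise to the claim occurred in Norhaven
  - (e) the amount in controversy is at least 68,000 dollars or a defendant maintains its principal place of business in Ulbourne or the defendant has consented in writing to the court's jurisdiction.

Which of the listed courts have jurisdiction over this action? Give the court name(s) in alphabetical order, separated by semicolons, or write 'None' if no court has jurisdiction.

The Selbourne High Bench:
  (a) The claim is an employment claim, not a consumer claim, so one alternative holds. Met.
  (b) The amount in controversy is USD 78,250, which meets the $25,000 floor, so one alternative holds. Condition met.
  (c) The plaintiff resides in Norhaven, not Wynmont; the contract was executed in Wynmont, not Selbourne — every alternative fails. However, the amount in controversy is 78,250 dollars, which meets the $75,000 floor, so the 'unless' proviso supplies this condition. Satisfied.
  (d) No defendant is a corporation; the amount in controversy is USD 78,250, above the $50,000 ceiling — none of the alternatives is met. Not met.
  (e) The plaintiff resides in Norhaven, which is not Selbourne, which satisfies one of the alternatives. Met.
  → No jurisdiction.
The Superior Court of Wynmont:
  (a) The amount in controversy is 78,250 dollars, which meets the $25,000 floor. Satisfied.
  (b) The plaintiff resides in Norhaven, which is not Wynmont, so one alternative holds. Satisfied.
  (c) Freya Kessit resides in Wynmont, so this disjunct is met. Met.
  (d) The contract was executed in Wynmont, so one alternative holds. Condition met.
  (e) No defendant is a corporation; the claim does not concern real property — no alternative holds. And the operative events occurred in Norhaven, not Wynmont, so the proviso does not save it. Condition not met.
  → No jurisdiction.
The Superior Court of Ulbourne:
  (a) The amount in controversy is USD 78,250, within the $250,000 ceiling — that alternative is enough. Satisfied.
  (b) The plaintiff resides in Norhaven, which is not Ulbourne. Satisfied.
  (c) The claim is an employment claim, not a consumer claim, so this disjunct is met. However, the amount in controversy is USD 78,250, within the 80,000 dollars ceiling, which falls within the stated exception and so defeats the condition. Not satisfied.
  (d) The claim does not concern real property. However, the operative events occurred in Norhaven, so the 'unless' proviso supplies this condition. Condition met.
  (e) The amount in controversy is $78,250, which meets the $68,000 floor, so one alternative holds. Met.
  → The court lacks jurisdiction.

None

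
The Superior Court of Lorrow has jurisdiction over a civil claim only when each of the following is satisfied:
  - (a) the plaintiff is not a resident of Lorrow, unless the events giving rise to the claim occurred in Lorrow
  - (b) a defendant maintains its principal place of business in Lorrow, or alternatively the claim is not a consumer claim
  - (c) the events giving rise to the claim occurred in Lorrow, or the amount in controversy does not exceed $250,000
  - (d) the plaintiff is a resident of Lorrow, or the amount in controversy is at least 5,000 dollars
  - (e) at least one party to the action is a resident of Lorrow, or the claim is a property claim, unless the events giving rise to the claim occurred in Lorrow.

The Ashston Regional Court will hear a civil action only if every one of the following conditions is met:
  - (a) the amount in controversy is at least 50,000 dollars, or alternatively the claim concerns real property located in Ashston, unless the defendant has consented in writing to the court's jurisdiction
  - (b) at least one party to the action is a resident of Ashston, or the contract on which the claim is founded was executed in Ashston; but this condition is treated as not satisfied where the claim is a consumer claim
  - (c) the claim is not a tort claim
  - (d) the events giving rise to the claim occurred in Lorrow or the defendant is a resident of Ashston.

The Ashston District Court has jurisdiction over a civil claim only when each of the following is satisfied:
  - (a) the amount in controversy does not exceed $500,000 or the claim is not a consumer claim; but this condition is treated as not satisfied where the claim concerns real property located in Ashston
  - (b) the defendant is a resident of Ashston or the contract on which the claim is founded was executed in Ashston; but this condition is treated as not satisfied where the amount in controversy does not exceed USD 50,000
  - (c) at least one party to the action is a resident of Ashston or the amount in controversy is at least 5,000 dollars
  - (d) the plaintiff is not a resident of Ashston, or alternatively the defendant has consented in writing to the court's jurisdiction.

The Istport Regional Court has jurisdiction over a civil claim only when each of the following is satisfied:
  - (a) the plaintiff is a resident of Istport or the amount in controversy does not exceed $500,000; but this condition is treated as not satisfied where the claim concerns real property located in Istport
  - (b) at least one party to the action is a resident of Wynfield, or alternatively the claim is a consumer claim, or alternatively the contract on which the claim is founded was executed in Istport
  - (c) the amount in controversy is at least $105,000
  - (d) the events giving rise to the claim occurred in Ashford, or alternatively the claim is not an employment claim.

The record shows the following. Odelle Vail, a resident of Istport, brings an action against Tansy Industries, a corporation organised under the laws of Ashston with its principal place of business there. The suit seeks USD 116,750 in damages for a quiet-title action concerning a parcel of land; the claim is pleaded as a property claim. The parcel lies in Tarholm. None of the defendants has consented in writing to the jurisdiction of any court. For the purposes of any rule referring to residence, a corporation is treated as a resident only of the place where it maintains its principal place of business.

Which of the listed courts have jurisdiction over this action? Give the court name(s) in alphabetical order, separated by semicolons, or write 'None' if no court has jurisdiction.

The Superior Court of Lorrow:
  (a) The plaintiff resides in Istport, which is not Lorrow. Met.
  (b) The claim is a property claim, not a consumer claim, so this disjunct is met. Met.
  (c) The amount in controversy is $116,750, within the 250,000 dollars ceiling — that alternative is enough. Met.
  (d) The amount in controversy is USD 116,750, which meets the 5,000 dollars floor, so this disjunct is met. Satisfied.
  (e) The claim is a property claim — that alternative is enough. Met.
  → All conditions met; jurisdiction exists.
The Ashston Regional Court:
  (a) The amount in controversy is 116,750 dollars, which meets the $50,000 floor, so one alternative holds. Met.
  (b) Tansy Industries resides in Ashston, so this disjunct is met. And the carve-out is inapplicable — the claim is a property claim, not a consumer claim. Satisfied.
  (c) The claim is a property claim, not a tort claim. Met.
  (d) The defendant resides in Ashston, so this disjunct is met. Condition met.
  → The court has jurisdiction.
The Ashston District Court:
  (a) The amount in controversy is USD 116,750, within the USD 500,000 ceiling — that alternative is enough. And the carve-out is inapplicable — the property lies in Tarholm, not Ashston. Condition met.
  (b) The defendant resides in Ashston, so one alternative holds. The exception is not triggered, since the amount in controversy is 116,750 dollars, above the USD 50,000 ceiling. Condition met.
  (c) Tansy Industries resides in Ashston, so this disjunct is met. Satisfied.
  (d) The plaintiff resides in Istport, which is not Ashston, so this disjunct is met. Met.
  → Every requirement is satisfied — jurisdiction.
The Istport Regional Court:
  (a) The plaintiff resides in Istport, so one alternative holds. And the carve-out is inapplicable — the property lies in Tarholm, not Istport. Condition met.
  (b) No party resides in Wynfield; the claim is a property claim, not a consumer claim; no contract (and hence no place of execution) is alleged — no alternative holds. Fails.
  (c) The amount in controversy is $116,750, which meets the 105,000 dollars floor. Condition met.
  (d) The claim is a property claim, not an employment claim, so one alternative holds. Satisfied.
  → At least one condition fails; no jurisdiction.

the Ashston District Court; the Ashston Regional Court; the Superior Court of Lorrow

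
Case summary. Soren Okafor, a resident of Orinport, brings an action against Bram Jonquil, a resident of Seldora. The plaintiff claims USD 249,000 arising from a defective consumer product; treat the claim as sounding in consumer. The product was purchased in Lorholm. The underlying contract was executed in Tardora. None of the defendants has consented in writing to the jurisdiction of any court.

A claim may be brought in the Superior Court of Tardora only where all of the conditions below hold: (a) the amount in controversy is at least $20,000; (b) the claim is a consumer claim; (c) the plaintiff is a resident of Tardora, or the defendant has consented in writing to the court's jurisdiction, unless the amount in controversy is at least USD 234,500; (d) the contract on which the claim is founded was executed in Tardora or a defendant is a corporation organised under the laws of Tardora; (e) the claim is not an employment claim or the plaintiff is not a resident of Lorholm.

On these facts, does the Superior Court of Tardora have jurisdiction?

Yes

The Superior Court of Tardora:
  (a) The amount in controversy is 249,000 dollars, which meets the $20,000 floor. Met.
  (b) The claim is a consumer claim. Condition met.
  (c) The plaintiff resides in Orinport, not Tardora; no such written consent has been filed — every alternative fails. The proviso rescues it, though: the amount in controversy is 249,000 dollars, which meets the 234,500 dollars floor. Condition met.
  (d) The contract was executed in Tardora, which satisfies one of the alternatives. Met.
  (e) The claim is a consumer claim, not an employment claim, so this disjunct is met. Condition met.
  → The court has jurisdiction.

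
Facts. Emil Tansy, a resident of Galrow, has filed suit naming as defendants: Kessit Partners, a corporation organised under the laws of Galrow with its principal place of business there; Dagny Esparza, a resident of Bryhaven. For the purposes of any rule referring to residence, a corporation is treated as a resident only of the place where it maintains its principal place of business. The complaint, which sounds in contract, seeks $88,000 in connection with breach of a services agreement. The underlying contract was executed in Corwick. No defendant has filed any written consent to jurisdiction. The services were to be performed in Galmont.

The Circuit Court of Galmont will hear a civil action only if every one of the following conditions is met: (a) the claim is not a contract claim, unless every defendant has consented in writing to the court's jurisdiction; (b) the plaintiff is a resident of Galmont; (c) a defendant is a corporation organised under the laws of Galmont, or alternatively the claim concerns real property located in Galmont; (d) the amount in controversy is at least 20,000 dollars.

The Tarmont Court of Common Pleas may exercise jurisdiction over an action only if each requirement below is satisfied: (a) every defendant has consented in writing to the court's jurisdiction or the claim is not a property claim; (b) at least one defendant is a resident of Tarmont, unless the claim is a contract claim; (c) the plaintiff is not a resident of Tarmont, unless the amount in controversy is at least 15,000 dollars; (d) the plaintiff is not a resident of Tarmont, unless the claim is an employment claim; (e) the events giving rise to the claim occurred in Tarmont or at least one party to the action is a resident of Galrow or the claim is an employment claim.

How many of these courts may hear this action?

1

The Circuit Court of Galmont:
  (a) The claim is a contract claim. And no such written consent has been filed, so the proviso does not save it. Not satisfied.
  (b) The plaintiff resides in Galrow, not Galmont. Not met.
  (c) The corporate defendant(s) are organised in Galrow, not Galmont; the claim does not concern real property — none of the alternatives is met. Condition not met.
  (d) The amount in controversy is USD 88,000, which meets the USD 20,000 floor. Satisfied.
  → The court lacks jurisdiction.
The Tarmont Court of Common Pleas:
  (a) The claim is a contract claim, not a property claim, so this disjunct is met. Condition met.
  (b) No defendant resides in Tarmont (they reside in Galrow, Bryhaven). But the claim is a contract claim, and the 'unless' clause therefore excuses the requirement. Condition met.
  (c) The plaintiff resides in Galrow, which is not Tarmont. Met.
  (d) The plaintiff resides in Galrow, which is not Tarmont. Condition met.
  (e) Emil Tansy resides in Galrow, which satisfies one of the alternatives. Condition met.
  → All conditions met; jurisdiction exists.
Courts with jurisdiction: the Tarmont Court of Common Pleas — 1 in total.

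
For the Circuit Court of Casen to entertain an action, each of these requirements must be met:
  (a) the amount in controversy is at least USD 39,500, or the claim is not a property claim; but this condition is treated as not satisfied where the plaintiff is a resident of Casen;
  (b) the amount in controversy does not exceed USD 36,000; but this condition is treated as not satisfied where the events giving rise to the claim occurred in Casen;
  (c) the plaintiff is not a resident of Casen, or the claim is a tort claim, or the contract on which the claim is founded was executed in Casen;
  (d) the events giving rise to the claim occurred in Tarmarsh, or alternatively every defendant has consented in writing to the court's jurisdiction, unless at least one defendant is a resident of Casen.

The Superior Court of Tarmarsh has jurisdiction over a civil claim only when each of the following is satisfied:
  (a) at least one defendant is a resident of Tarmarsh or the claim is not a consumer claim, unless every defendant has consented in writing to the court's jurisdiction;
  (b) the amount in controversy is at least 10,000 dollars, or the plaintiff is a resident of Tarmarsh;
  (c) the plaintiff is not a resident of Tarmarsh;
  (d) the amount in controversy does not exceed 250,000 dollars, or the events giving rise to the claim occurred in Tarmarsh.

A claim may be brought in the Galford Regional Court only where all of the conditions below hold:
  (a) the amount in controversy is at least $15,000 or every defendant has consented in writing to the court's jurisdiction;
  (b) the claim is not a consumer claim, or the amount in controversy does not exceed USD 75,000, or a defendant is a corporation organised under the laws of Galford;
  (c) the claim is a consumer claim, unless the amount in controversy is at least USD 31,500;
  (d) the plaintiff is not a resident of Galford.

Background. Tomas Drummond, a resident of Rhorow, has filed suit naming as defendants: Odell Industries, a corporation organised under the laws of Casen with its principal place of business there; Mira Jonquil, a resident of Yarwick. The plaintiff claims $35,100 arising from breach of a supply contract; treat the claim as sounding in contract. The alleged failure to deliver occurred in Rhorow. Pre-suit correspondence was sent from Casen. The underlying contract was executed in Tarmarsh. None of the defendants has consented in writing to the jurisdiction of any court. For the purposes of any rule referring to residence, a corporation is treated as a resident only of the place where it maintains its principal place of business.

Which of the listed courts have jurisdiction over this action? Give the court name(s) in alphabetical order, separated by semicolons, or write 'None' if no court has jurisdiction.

The Circuit Court of Casen:
  (a) The claim is a contract claim, not a property claim, so this disjunct is met. And the carve-out is inapplicable — the plaintiff resides in Rhorow, not Casen. Condition met.
  (b) The amount in controversy is USD 35,100, within the USD 36,000 ceiling. And the carve-out is inapplicable — the operative events occurred in Rhorow, not Casen. Satisfied.
  (c) The plaintiff resides in Rhorow, which is not Casen, so one alternative holds. Met.
  (d) The operative events occurred in Rhorow, not Tarmarsh; no such written consent has been filed — none of the alternatives is met. The proviso rescues it, though: Odell Industries resides in Casen. Met.
  → Every requirement is satisfied — jurisdiction.
The Superior Court of Tarmarsh:
  (a) The claim is a contract claim, not a consumer claim, so this disjunct is met. Condition met.
  (b) The amount in controversy is 35,100 dollars, which meets the 10,000 dollars floor, so this disjunct is met. Condition met.
  (c) The plaintiff resides in Rhorow, which is not Tarmarsh. Condition met.
  (d) The amount in controversy is $35,100, within the $250,000 ceiling, so this disjunct is met. Met.
  → All conditions met; jurisdiction exists.
The Galford Regional Court:
  (a) The amount in controversy is 35,100 dollars, which meets the 15,000 dollars floor, so one alternative holds. Condition met.
  (b) The claim is a contract claim, not a consumer claim, which satisfies one of the alternatives. Met.
  (c) The claim is a contract claim, not a consumer claim. But the amount in controversy is $35,100, which meets the $31,500 floor, and the 'unless' clause therefore excuses the requirement. Satisfied.
  (d) The plaintiff resides in Rhorow, which is not Galford. Satisfied.
  → Jurisdiction lies.

the Circuit Court of Casen; the Galford Regional Court; the Superior Court of Tarmarsh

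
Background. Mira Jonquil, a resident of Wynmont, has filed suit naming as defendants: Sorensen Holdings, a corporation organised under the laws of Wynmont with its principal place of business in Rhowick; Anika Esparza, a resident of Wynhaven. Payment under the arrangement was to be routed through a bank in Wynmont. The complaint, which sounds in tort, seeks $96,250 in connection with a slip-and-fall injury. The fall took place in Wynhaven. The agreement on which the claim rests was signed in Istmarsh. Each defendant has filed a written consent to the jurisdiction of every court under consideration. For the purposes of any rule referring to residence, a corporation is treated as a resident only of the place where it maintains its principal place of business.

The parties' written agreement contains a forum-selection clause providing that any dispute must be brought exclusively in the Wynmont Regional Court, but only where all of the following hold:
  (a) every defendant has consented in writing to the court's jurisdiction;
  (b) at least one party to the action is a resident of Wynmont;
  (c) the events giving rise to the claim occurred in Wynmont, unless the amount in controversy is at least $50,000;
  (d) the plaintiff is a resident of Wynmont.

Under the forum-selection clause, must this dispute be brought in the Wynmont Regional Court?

Yes

The Wynmont Regional Court:
  (a) Every defendant has filed written consent. Condition met.
  (b) Mira Jonquil resides in Wynmont. Met.
  (c) The operative events occurred in Wynhaven, not Wynmont. But the amount in controversy is USD 96,250, which meets the 50,000 dollars floor, and the 'unless' clause therefore excuses the requirement. Met.
  (d) The plaintiff resides in Wynmont. Satisfied.
  → Forum clause is triggered.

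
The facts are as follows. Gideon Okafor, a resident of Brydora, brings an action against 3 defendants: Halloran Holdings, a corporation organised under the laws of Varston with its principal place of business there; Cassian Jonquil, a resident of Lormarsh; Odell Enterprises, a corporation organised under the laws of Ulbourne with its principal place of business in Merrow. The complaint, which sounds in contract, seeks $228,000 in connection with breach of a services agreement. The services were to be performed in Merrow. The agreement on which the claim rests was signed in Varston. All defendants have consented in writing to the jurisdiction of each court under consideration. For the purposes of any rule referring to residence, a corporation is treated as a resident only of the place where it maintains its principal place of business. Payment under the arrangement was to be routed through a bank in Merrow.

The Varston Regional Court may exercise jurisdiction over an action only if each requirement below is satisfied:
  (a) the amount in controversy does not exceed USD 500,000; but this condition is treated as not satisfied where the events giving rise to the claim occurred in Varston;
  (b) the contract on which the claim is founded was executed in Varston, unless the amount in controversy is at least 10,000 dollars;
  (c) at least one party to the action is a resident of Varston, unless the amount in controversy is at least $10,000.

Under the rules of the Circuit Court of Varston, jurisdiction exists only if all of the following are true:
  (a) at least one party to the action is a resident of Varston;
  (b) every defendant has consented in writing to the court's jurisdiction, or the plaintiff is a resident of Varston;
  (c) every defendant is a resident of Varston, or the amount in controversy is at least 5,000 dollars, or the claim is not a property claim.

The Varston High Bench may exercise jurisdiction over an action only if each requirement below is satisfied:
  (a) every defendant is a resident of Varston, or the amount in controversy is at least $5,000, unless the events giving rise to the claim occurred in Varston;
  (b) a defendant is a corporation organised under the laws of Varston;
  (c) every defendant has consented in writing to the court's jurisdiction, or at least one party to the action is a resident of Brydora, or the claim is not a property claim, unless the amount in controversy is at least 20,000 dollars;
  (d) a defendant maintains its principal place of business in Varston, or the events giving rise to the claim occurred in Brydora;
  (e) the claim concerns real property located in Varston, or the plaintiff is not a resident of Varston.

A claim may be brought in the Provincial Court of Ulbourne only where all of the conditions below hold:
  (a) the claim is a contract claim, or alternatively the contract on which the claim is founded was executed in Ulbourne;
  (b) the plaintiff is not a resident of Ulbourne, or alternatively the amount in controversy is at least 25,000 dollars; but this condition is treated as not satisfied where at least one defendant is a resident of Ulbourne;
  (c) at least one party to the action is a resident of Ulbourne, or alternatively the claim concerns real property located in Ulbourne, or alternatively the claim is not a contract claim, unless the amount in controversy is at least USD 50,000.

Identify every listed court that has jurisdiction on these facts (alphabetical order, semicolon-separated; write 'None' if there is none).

the Circuit Court of Varston; the Provincial Court of Ulbourne; the Varston High Bench; the Varston Regional Court

The Varston Regional Court:
  (a) The amount in controversy is USD 228,000, within the $500,000 ceiling. The carve-out does not apply: the operative events occurred in Merrow, not Varston. Condition met.
  (b) The contract was executed in Varston. Condition met.
  (c) Halloran Holdings resides in Varston. Condition met.
  → All conditions met; jurisdiction exists.
The Circuit Court of Varston:
  (a) Halloran Holdings resides in Varston. Met.
  (b) Every defendant has filed written consent — that alternative is enough. Satisfied.
  (c) The amount in controversy is $228,000, which meets the 5,000 dollars floor, which satisfies one of the alternatives. Satisfied.
  → Jurisdiction lies.
The Varston High Bench:
  (a) The amount in controversy is 228,000 dollars, which meets the USD 5,000 floor, so one alternative holds. Condition met.
  (b) Halloran Holdings is organised under the laws of Varston. Satisfied.
  (c) Every defendant has filed written consent — that alternative is enough. Condition met.
  (d) Halloran Holdings has its principal place of business in Varston, so one alternative holds. Met.
  (e) The plaintiff resides in Brydora, which is not Varston, so one alternative holds. Condition met.
  → All conditions met; jurisdiction exists.
The Provincial Court of Ulbourne:
  (a) The claim is a contract claim, so one alternative holds. Satisfied.
  (b) The plaintiff resides in Brydora, which is not Ulbourne, so this disjunct is met. The carve-out does not apply: no defendant resides in Ulbourne (they reside in Varston, Lormarsh, Merrow). Condition met.
  (c) No party resides in Ulbourne; the claim does not concern real property; the claim is a contract claim — every alternative fails. The proviso rescues it, though: the amount in controversy is USD 228,000, which meets the 50,000 dollars floor. Met.
  → All conditions met; jurisdiction exists.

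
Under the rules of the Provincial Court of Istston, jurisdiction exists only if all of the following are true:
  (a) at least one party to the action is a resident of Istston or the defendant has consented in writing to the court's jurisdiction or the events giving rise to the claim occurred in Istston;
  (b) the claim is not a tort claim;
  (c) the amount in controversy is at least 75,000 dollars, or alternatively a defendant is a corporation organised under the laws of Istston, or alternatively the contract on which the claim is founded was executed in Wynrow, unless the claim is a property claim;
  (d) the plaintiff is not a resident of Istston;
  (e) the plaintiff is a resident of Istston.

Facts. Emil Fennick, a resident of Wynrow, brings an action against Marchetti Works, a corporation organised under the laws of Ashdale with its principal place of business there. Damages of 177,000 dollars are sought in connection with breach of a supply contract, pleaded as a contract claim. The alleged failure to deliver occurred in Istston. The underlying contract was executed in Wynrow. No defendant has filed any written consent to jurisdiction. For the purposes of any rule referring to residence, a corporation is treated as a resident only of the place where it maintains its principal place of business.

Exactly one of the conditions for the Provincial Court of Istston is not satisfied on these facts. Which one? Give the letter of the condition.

(e)

The Provincial Court of Istston:
  (a) The operative events occurred in Istston — that alternative is enough. Condition met.
  (b) The claim is a contract claim, not a tort claim. Met.
  (c) The amount in controversy is 177,000 dollars, which meets the $75,000 floor, which satisfies one of the alternatives. Condition met.
  (d) The plaintiff resides in Wynrow, which is not Istston. Condition met.
  (e) The plaintiff resides in Wynrow, not Istston. Not met.
Only condition (e) fails.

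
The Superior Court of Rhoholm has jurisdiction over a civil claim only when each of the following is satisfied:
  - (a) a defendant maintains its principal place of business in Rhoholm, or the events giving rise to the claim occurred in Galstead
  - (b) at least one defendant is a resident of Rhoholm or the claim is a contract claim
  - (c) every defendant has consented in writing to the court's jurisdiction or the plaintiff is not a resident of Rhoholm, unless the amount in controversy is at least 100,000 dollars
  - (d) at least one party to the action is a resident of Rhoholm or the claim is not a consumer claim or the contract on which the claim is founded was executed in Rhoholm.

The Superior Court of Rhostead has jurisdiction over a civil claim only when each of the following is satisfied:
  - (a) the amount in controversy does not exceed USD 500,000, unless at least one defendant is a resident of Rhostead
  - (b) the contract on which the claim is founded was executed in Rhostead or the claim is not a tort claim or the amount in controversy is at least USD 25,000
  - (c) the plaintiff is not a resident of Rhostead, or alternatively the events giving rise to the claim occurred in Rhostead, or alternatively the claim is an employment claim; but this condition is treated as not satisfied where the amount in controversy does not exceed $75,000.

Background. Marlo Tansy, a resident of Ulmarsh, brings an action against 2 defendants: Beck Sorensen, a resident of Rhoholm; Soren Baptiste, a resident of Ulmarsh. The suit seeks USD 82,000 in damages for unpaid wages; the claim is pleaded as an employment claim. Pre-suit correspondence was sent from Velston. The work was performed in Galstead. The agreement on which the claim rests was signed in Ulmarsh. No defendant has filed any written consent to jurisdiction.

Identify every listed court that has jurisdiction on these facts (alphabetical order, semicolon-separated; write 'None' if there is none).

the Superior Court of Rhoholm; the Superior Court of Rhostead

The Superior Court of Rhoholm:
  (a) The operative events occurred in Galstead, so this disjunct is met. Met.
  (b) Beck Sorensen resides in Rhoholm, which satisfies one of the alternatives. Satisfied.
  (c) The plaintiff resides in Ulmarsh, which is not Rhoholm, so this disjunct is met. Satisfied.
  (d) Beck Sorensen resides in Rhoholm, so one alternative holds. Satisfied.
  → Jurisdiction lies.
The Superior Court of Rhostead:
  (a) The amount in controversy is $82,000, within the USD 500,000 ceiling. Condition met.
  (b) The claim is an employment claim, not a tort claim, so this disjunct is met. Satisfied.
  (c) The plaintiff resides in Ulmarsh, which is not Rhostead, so this disjunct is met. And the carve-out is inapplicable — the amount in controversy is USD 82,000, above the 75,000 dollars ceiling. Met.
  → Jurisdiction lies.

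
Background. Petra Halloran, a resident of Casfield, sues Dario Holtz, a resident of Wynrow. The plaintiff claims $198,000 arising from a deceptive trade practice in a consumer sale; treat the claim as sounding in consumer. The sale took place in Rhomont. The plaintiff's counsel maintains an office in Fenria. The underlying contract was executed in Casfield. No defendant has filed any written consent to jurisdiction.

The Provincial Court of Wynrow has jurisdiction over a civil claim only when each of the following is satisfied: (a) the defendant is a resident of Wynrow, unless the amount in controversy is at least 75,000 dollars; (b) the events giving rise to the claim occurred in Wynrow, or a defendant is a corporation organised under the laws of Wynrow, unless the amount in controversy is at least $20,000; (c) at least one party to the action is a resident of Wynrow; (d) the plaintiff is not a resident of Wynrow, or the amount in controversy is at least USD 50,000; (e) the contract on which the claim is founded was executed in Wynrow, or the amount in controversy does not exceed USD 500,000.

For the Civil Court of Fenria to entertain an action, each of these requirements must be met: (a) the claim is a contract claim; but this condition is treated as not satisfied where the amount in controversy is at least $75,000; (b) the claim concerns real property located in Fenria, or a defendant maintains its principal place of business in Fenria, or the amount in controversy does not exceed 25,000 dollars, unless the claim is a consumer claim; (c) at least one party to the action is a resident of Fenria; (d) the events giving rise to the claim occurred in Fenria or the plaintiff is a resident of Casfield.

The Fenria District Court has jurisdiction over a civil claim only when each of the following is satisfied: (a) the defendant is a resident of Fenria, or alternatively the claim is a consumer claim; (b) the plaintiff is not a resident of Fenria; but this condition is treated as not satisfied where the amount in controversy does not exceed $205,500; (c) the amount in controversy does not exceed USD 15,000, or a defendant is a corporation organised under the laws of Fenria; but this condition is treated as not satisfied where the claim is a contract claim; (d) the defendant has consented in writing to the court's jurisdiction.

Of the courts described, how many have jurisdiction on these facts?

The Provincial Court of Wynrow:
  (a) The defendant resides in Wynrow. Met.
  (b) The operative events occurred in Rhomont, not Wynrow; no defendant is a corporation — no alternative holds. The proviso rescues it, though: the amount in controversy is USD 198,000, which meets the $20,000 floor. Met.
  (c) Dario Holtz resides in Wynrow. Met.
  (d) The plaintiff resides in Casfield, which is not Wynrow, so one alternative holds. Condition met.
  (e) The amount in controversy is 198,000 dollars, within the USD 500,000 ceiling, which satisfies one of the alternatives. Satisfied.
  → All conditions met; jurisdiction exists.
The Civil Court of Fenria:
  (a) The claim is a consumer claim, not a contract claim. Fails.
  (b) The claim does not concern real property; no defendant is a corporation; the amount in controversy is USD 198,000, above the USD 25,000 ceiling — every alternative fails. The proviso rescues it, though: the claim is a consumer claim. Satisfied.
  (c) No party resides in Fenria. Not satisfied.
  (d) The plaintiff resides in Casfield, so one alternative holds. Condition met.
  → At least one condition fails; no jurisdiction.
The Fenria District Court:
  (a) The claim is a consumer claim, so one alternative holds. Met.
  (b) The plaintiff resides in Casfield, which is not Fenria. But the amount in controversy is USD 198,000, within the USD 205,500 ceiling, triggering the carve-out and defeating this condition. Not met.
  (c) The amount in controversy is 198,000 dollars, above the 15,000 dollars ceiling; no defendant is a corporation — none of the alternatives is met. Fails.
  (d) No such written consent has been filed. Not met.
  → At least one condition fails; no jurisdiction.
Courts with jurisdiction: the Provincial Court of Wynrow — 1 in total.

1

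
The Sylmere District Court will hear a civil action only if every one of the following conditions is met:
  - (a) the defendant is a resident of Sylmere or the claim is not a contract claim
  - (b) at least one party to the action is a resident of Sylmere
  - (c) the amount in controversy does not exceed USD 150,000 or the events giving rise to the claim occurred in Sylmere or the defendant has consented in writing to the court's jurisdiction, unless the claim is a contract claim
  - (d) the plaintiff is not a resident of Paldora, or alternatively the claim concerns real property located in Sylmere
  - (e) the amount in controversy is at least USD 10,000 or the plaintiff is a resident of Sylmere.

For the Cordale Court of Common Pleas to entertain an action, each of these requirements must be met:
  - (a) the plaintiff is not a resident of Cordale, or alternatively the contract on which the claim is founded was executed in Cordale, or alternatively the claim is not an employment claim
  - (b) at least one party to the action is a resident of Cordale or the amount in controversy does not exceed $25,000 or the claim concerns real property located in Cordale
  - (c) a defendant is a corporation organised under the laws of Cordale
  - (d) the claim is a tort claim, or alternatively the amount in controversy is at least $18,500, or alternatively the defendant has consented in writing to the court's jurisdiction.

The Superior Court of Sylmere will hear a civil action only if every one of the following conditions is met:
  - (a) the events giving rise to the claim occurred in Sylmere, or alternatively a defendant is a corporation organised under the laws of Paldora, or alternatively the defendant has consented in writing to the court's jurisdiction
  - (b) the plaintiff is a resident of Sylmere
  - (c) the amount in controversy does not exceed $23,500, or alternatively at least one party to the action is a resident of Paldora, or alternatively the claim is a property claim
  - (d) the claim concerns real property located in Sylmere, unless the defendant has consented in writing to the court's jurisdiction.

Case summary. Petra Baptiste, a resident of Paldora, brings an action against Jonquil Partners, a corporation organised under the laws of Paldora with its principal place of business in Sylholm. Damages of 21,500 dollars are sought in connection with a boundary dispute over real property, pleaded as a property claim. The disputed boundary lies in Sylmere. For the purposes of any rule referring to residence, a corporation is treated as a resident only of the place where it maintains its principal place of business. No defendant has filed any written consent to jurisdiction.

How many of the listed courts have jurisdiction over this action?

The Sylmere District Court:
  (a) The claim is a property claim, not a contract claim, so one alternative holds. Condition met.
  (b) No party resides in Sylmere. Not satisfied.
  (c) The amount in controversy is $21,500, within the 150,000 dollars ceiling — that alternative is enough. Satisfied.
  (d) The property lies in Sylmere, so one alternative holds. Condition met.
  (e) The amount in controversy is 21,500 dollars, which meets the $10,000 floor, which satisfies one of the alternatives. Met.
  → Not every requirement is met — no jurisdiction.
The Cordale Court of Common Pleas:
  (a) The plaintiff resides in Paldora, which is not Cordale, which satisfies one of the alternatives. Satisfied.
  (b) The amount in controversy is USD 21,500, within the USD 25,000 ceiling — that alternative is enough. Condition met.
  (c) The corporate defendant(s) are organised in Paldora, not Cordale. Condition not met.
  (d) The amount in controversy is USD 21,500, which meets the USD 18,500 floor, which satisfies one of the alternatives. Satisfied.
  → No jurisdiction.
The Superior Court of Sylmere:
  (a) The operative events occurred in Sylmere, so one alternative holds. Condition met.
  (b) The plaintiff resides in Paldora, not Sylmere. Condition not met.
  (c) The amount in controversy is $21,500, within the 23,500 dollars ceiling — that alternative is enough. Satisfied.
  (d) The property lies in Sylmere. Satisfied.
  → No jurisdiction.
No court satisfies all of its conditions.

0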